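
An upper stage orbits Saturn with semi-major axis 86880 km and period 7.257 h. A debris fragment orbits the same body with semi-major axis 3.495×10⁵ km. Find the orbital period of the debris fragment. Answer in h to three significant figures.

Kepler's third law: T² ∝ a³, so T₂ = T₁ (a₂/a₁)^(3/2).
a₂/a₁ = 4.023, (a₂/a₁)^(3/2) = 8.068.
T₂ = 7.257 × 8.068 = 58.55 h.

T₂ ≈ 58.6 h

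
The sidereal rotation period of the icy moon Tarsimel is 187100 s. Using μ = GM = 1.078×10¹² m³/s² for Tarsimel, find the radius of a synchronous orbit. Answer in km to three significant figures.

A synchronous orbit has period T, so by Kepler's third law a = (μT²/4π²)^(1/3).
μT²/4π² = 1.078×10¹² × (1.871×10⁵)² / 39.48 = 9.559×10²⁰ m³.
a = 9.851×10⁶ m = 9850.7 km.

r_sync ≈ 9850 km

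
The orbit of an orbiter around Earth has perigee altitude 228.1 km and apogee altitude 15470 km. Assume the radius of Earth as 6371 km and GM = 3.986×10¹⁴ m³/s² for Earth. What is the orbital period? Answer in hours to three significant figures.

T ≈ 4.69 hours

r_p = 6371 + 228.1 = 6599.1 km = 6.5991×10⁶ m.
r_a = 6371 + 15470 = 21841 km = 2.1841×10⁷ m.
Semi-major axis a = (r_p + r_a)/2 = (6599.1 + 21841)/2 = 14220 km = 1.422×10⁷ m.
By Kepler's third law T = 2π√(a³/μ) = 2π × 2.686×10³ = 1.688×10⁴ s.
= 4.688 hours.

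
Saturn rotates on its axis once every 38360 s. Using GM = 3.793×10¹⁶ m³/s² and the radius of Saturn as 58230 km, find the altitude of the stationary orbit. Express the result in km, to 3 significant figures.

A synchronous orbit has period T, so by Kepler's third law a = (μT²/4π²)^(1/3).
μT²/4π² = 3.793×10¹⁶ × (3.836×10⁴)² / 39.48 = 1.414×10²⁴ m³.
a = 1.122×10⁸ m = 1.1223×10⁵ km.
Altitude h = a − R = 1.1223×10⁵ − 58230 = 54005 km.

h_sync ≈ 54000 km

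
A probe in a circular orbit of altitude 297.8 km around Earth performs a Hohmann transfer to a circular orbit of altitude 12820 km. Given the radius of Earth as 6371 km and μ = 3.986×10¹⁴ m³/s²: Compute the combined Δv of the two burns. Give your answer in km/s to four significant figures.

Δv_total ≈ 2.972 km/s

r₁ = 6371 + 297.8 = 6668.8 km = 6.6688×10⁶ m.
r₂ = 6371 + 12820 = 19191 km = 1.9191×10⁷ m.
Transfer ellipse a_t = (r₁ + r₂)/2 = 1.293×10⁷ m.
At r₁: circular v_c1 = √(μ/r₁) = 7731 m/s; transfer-perigee v_p = √[μ(2/r₁ − 1/a_t)] = 9419 m/s.
Δv₁ = v_p − v_c1 = 1688 m/s.
At r₂: circular v_c2 = √(μ/r₂) = 4557 m/s; transfer-apogee v_a = √[μ(2/r₂ − 1/a_t)] = 3273 m/s.
Δv₂ = v_c2 − v_a = 1284 m/s.
Total Δv = Δv₁ + Δv₂ = 2972 m/s = 2.972 km/s.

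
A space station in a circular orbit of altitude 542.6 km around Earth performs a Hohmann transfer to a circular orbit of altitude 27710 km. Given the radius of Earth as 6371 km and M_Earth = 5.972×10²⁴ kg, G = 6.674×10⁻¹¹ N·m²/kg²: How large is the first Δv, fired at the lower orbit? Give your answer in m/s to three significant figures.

μ = GM = 6.674×10⁻¹¹ × 5.972×10²⁴ = 3.986×10¹⁴ m³/s².
r₁ = 6371 + 542.6 = 6913.6 km = 6.9136×10⁶ m.
r₂ = 6371 + 27710 = 34081 km = 3.4081×10⁷ m.
Transfer ellipse a_t = (r₁ + r₂)/2 = 2.050×10⁷ m.
At r₁: circular v_c1 = √(μ/r₁) = 7593 m/s; transfer-perigee v_p = √[μ(2/r₁ − 1/a_t)] = 9791 m/s.
Δv₁ = v_p − v_c1 = 2198 m/s.

Δv ≈ 2200 m/s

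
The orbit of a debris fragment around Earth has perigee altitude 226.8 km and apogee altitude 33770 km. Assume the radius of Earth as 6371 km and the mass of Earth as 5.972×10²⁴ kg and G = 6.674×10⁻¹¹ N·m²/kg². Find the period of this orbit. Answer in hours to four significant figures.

T ≈ 9.876 hours

μ = GM = 6.674×10⁻¹¹ × 5.972×10²⁴ = 3.986×10¹⁴ m³/s².
r_p = 6371 + 226.8 = 6597.8 km = 6.5978×10⁶ m.
r_a = 6371 + 33770 = 40141 km = 4.0141×10⁷ m.
Semi-major axis a = (r_p + r_a)/2 = (6597.8 + 40141)/2 = 23369 km = 2.337×10⁷ m.
By Kepler's third law T = 2π√(a³/μ) = 2π × 5.659×10³ = 3.555×10⁴ s.
= 9.876 hours.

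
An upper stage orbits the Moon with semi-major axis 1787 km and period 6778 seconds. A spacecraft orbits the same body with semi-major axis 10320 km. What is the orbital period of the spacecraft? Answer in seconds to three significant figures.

T₂ ≈ 94100 seconds

Kepler's third law: T² ∝ a³, so T₂ = T₁ (a₂/a₁)^(3/2).
a₂/a₁ = 5.775, (a₂/a₁)^(3/2) = 13.88.
T₂ = 6778 × 13.88 = 94070 seconds.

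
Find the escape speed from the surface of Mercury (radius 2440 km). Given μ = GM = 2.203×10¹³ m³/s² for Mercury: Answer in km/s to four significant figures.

v_esc ≈ 4.249 km/s

r = R = 2.440×10⁶ m.
Escape speed v_esc = √(2μ/r) = √(2 × 2.203×10¹³ / 2.440×10⁶) = √(1.806×10⁷) = 4249 m/s.
= 4.249 km/s.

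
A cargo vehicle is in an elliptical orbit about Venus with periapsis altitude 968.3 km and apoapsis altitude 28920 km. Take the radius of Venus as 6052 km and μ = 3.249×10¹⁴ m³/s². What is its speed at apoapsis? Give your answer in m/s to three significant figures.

r_p = 6052 + 968.3 = 7020.3 km = 7.0203×10⁶ m.
r_a = 6052 + 28920 = 34972 km = 3.4972×10⁷ m.
Semi-major axis a = (r_p + r_a)/2 = 20996 km = 2.100×10⁷ m.
Vis-viva: v² = μ(2/r − 1/a) = 3.249×10¹⁴ × (5.719×10⁻⁸ − 4.763×10⁻⁸) = 3.106×10⁶ m²/s².
v = 1762 m/s.

v ≈ 1760 m/s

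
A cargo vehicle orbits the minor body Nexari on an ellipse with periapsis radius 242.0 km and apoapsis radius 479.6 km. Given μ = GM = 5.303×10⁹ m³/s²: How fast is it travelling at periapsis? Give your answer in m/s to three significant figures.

Semi-major axis a = (r_p + r_a)/2 = 360.80 km = 3.608×10⁵ m.
Vis-viva: v² = μ(2/r − 1/a) = 5.303×10⁹ × (8.264×10⁻⁶ − 2.772×10⁻⁶) = 2.913×10⁴ m²/s².
v = 170.7 m/s.

v ≈ 171 m/s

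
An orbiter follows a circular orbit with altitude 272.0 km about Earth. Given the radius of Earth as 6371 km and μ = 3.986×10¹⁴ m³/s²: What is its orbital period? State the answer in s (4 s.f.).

r = 6371 + 272.0 = 6643.0 km = 6.6430×10⁶ m.
Kepler's third law: T = 2π√(r³/μ) = 2π√((6.643×10⁶)³ / 3.986×10¹⁴).
r³/μ = 7.355×10⁵ s², so T = 2π × 8.576×10² = 5.388×10³ s.

T ≈ 5388 s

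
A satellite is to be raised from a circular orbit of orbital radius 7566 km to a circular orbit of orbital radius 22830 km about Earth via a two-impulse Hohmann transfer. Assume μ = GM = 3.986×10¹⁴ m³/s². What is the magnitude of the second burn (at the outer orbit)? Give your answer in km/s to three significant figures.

Δv ≈ 1.23 km/s

r₁ = 7566 km = 7.566×10⁶ m.
r₂ = 22830 km = 2.283×10⁷ m.
Transfer ellipse a_t = (r₁ + r₂)/2 = 1.520×10⁷ m.
At r₁: circular v_c1 = √(μ/r₁) = 7258 m/s; transfer-perigee v_p = √[μ(2/r₁ − 1/a_t)] = 8896 m/s.
At r₂: circular v_c2 = √(μ/r₂) = 4178 m/s; transfer-apogee v_a = √[μ(2/r₂ − 1/a_t)] = 2948 m/s.
Δv₂ = v_c2 − v_a = 1230 m/s.
= 1.230 km/s.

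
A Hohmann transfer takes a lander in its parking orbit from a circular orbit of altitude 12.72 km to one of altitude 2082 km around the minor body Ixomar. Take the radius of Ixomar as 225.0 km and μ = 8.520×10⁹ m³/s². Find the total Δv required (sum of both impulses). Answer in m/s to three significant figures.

Δv_total ≈ 100 m/s

r₁ = 225.0 + 12.72 = 237.72 km = 2.3772×10⁵ m.
r₂ = 225.0 + 2082 = 2307.0 km = 2.3070×10⁶ m.
Transfer ellipse a_t = (r₁ + r₂)/2 = 1.272×10⁶ m.
At r₁: circular v_c1 = √(μ/r₁) = 189.3 m/s; transfer-periapsis v_p = √[μ(2/r₁ − 1/a_t)] = 254.9 m/s.
Δv₁ = v_p − v_c1 = 65.61 m/s.
At r₂: circular v_c2 = √(μ/r₂) = 60.77 m/s; transfer-apoapsis v_a = √[μ(2/r₂ − 1/a_t)] = 26.27 m/s.
Δv₂ = v_c2 − v_a = 34.50 m/s.
Total Δv = Δv₁ + Δv₂ = 100.1 m/s.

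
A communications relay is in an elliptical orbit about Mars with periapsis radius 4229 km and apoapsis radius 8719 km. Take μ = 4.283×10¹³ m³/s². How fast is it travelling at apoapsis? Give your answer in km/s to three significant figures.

Semi-major axis a = (r_p + r_a)/2 = 6474.0 km = 6.474×10⁶ m.
Vis-viva: v² = μ(2/r − 1/a) = 4.283×10¹³ × (2.294×10⁻⁷ − 1.545×10⁻⁷) = 3.209×10⁶ m²/s².
v = 1791 m/s = 1.791 km/s.

v ≈ 1.79 km/s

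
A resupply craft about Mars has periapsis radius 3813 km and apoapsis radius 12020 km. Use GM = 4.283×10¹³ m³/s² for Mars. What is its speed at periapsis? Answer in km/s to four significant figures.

v ≈ 4.130 km/s

Semi-major axis a = (r_p + r_a)/2 = 7916.5 km = 7.916×10⁶ m.
Vis-viva: v² = μ(2/r − 1/a) = 4.283×10¹³ × (5.245×10⁻⁷ − 1.263×10⁻⁷) = 1.706×10⁷ m²/s².
v = 4130 m/s = 4.130 km/s.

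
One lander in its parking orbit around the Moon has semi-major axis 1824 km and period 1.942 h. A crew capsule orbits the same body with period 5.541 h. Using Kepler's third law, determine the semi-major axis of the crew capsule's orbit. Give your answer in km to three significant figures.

Kepler's third law: a³ ∝ T², so a₂ = a₁ (T₂/T₁)^(2/3).
T₂/T₁ = 2.853, (T₂/T₁)^(2/3) = 2.012.
a₂ = 1824 × 2.012 = 3669 km.

a₂ ≈ 3670 km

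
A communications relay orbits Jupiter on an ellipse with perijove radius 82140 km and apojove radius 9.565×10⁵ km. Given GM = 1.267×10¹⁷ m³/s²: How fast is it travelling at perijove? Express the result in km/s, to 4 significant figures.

Semi-major axis a = (r_p + r_a)/2 = 5.1932×10⁵ km = 5.193×10⁸ m.
Vis-viva: v² = μ(2/r − 1/a) = 1.267×10¹⁷ × (2.435×10⁻⁸ − 1.926×10⁻⁹) = 2.841×10⁹ m²/s².
v = 53300 m/s = 53.30 km/s.

v ≈ 53.30 km/s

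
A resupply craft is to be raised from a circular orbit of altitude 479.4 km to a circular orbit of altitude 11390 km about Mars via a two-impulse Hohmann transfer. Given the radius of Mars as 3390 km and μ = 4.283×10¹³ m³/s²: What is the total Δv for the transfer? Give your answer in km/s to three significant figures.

r₁ = 3390 + 479.4 = 3869.4 km = 3.8694×10⁶ m.
r₂ = 3390 + 11390 = 14780 km = 1.4780×10⁷ m.
Transfer ellipse a_t = (r₁ + r₂)/2 = 9.325×10⁶ m.
At r₁: circular v_c1 = √(μ/r₁) = 3327 m/s; transfer-periapsis v_p = √[μ(2/r₁ − 1/a_t)] = 4189 m/s.
Δv₁ = v_p − v_c1 = 861.6 m/s.
At r₂: circular v_c2 = √(μ/r₂) = 1702 m/s; transfer-apoapsis v_a = √[μ(2/r₂ − 1/a_t)] = 1097 m/s.
Δv₂ = v_c2 − v_a = 605.7 m/s.
Total Δv = Δv₁ + Δv₂ = 1467 m/s = 1.467 km/s.

Δv_total ≈ 1.47 km/s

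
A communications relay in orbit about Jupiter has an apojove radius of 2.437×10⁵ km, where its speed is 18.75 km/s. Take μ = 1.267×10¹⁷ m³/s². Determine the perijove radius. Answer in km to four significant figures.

perijove radius ≈ 1.245×10⁵ km

r_a = 2.437×10⁸ m.
Specific energy ε = v²/2 − μ/r = -3.441×10⁸ J/kg, so a = −μ/(2ε) = 1.841×10⁸ m.
The apsides satisfy r_p + r_a = 2a, so the perijove radius is 2a − r_a = 1.245×10⁸ m = 1.2449×10⁵ km.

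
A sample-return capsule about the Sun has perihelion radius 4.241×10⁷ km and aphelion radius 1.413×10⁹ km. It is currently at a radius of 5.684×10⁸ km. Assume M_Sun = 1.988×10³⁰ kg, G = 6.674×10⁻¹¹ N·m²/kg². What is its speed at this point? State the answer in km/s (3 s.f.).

μ = GM = 6.674×10⁻¹¹ × 1.988×10³⁰ = 1.327×10²⁰ m³/s².
Semi-major axis a = (r_p + r_a)/2 = 7.2770×10⁸ km = 7.277×10¹¹ m.
Vis-viva: v² = μ(2/r − 1/a) = 1.327×10²⁰ × (3.519×10⁻¹² − 1.374×10⁻¹²) = 2.845×10⁸ m²/s².
v = 16870 m/s = 16.87 km/s.

v ≈ 16.9 km/s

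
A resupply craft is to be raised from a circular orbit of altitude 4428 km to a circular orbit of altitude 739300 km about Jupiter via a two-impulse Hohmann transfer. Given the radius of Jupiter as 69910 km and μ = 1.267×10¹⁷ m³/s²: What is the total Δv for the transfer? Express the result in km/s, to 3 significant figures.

Δv_total ≈ 22.0 km/s

r₁ = 69910 + 4428 = 74338 km = 7.4338×10⁷ m.
r₂ = 69910 + 739300 = 809210 km = 8.0921×10⁸ m.
Transfer ellipse a_t = (r₁ + r₂)/2 = 4.418×10⁸ m.
At r₁: circular v_c1 = √(μ/r₁) = 41280 m/s; transfer-perijove v_p = √[μ(2/r₁ − 1/a_t)] = 55870 m/s.
Δv₁ = v_p − v_c1 = 14590 m/s.
At r₂: circular v_c2 = √(μ/r₂) = 12510 m/s; transfer-apojove v_a = √[μ(2/r₂ − 1/a_t)] = 5133 m/s.
Δv₂ = v_c2 − v_a = 7380 m/s.
Total Δv = Δv₁ + Δv₂ = 21970 m/s = 21.97 km/s.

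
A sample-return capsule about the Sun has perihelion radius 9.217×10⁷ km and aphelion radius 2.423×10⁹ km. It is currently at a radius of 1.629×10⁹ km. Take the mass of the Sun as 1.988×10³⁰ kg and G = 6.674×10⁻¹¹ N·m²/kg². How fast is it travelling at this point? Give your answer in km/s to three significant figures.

μ = GM = 6.674×10⁻¹¹ × 1.988×10³⁰ = 1.327×10²⁰ m³/s².
Semi-major axis a = (r_p + r_a)/2 = 1.2576×10⁹ km = 1.258×10¹² m.
Vis-viva: v² = μ(2/r − 1/a) = 1.327×10²⁰ × (1.228×10⁻¹² − 7.952×10⁻¹³) = 5.739×10⁷ m²/s².
v = 7576 m/s = 7.576 km/s.

v ≈ 7.58 km/s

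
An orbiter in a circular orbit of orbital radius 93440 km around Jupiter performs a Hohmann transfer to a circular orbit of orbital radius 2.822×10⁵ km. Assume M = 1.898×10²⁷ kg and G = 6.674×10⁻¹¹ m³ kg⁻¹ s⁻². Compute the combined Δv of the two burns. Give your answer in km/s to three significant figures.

μ = GM = 6.674×10⁻¹¹ × 1.898×10²⁷ = 1.267×10¹⁷ m³/s².
r₁ = 93440 km = 9.344×10⁷ m.
r₂ = 2.822×10⁵ km = 2.822×10⁸ m.
Transfer ellipse a_t = (r₁ + r₂)/2 = 1.878×10⁸ m.
At r₁: circular v_c1 = √(μ/r₁) = 36820 m/s; transfer-perijove v_p = √[μ(2/r₁ − 1/a_t)] = 45130 m/s.
Δv₁ = v_p − v_c1 = 8313 m/s.
At r₂: circular v_c2 = √(μ/r₂) = 21190 m/s; transfer-apojove v_a = √[μ(2/r₂ − 1/a_t)] = 14940 m/s.
Δv₂ = v_c2 − v_a = 6243 m/s.
Total Δv = Δv₁ + Δv₂ = 14560 m/s = 14.56 km/s.

Δv_total ≈ 14.6 km/s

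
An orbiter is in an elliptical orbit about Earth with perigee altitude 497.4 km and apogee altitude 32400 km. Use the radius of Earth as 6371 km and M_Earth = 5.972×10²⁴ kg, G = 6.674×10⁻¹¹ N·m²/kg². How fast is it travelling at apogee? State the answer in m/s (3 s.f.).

v ≈ 1760 m/s

μ = GM = 6.674×10⁻¹¹ × 5.972×10²⁴ = 3.986×10¹⁴ m³/s².
r_p = 6371 + 497.4 = 6868.4 km = 6.8684×10⁶ m.
r_a = 6371 + 32400 = 38771 km = 3.8771×10⁷ m.
Semi-major axis a = (r_p + r_a)/2 = 22820 km = 2.282×10⁷ m.
Vis-viva: v² = μ(2/r − 1/a) = 3.986×10¹⁴ × (5.158×10⁻⁸ − 4.382×10⁻⁸) = 3.094×10⁶ m²/s².
v = 1759 m/s.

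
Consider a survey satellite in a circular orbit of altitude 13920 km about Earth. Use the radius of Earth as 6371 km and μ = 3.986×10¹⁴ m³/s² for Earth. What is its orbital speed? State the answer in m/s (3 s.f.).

r = 6371 + 13920 = 20291 km = 2.0291×10⁷ m.
For a circular orbit v = √(μ/r) = √(3.986×10¹⁴ / 2.029×10⁷) = √(1.964×10⁷) = 4432 m/s.

v ≈ 4430 m/s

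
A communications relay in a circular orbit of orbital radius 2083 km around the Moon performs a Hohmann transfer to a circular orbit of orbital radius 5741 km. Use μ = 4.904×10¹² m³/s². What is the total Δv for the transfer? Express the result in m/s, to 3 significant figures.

r₁ = 2083 km = 2.083×10⁶ m.
r₂ = 5741 km = 5.741×10⁶ m.
Transfer ellipse a_t = (r₁ + r₂)/2 = 3.912×10⁶ m.
At r₁: circular v_c1 = √(μ/r₁) = 1534 m/s; transfer-perilune v_p = √[μ(2/r₁ − 1/a_t)] = 1859 m/s.
Δv₁ = v_p − v_c1 = 324.4 m/s.
At r₂: circular v_c2 = √(μ/r₂) = 924.2 m/s; transfer-apolune v_a = √[μ(2/r₂ − 1/a_t)] = 674.4 m/s.
Δv₂ = v_c2 − v_a = 249.8 m/s.
Total Δv = Δv₁ + Δv₂ = 574.2 m/s.

Δv_total ≈ 574 m/s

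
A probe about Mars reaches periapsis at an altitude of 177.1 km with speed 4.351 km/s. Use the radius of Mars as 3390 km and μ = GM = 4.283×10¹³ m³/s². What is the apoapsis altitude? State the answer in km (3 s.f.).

apoapsis altitude ≈ 9900 km

r_p = 3390 + 177.1 = 3567.1 km = 3.567×10⁶ m.
Specific energy ε = v²/2 − μ/r = -2.541×10⁶ J/kg, so a = −μ/(2ε) = 8.427×10⁶ m.
The apsides satisfy r_p + r_a = 2a, so the apoapsis radius is 2a − r_p = 1.329×10⁷ m = 13286 km.
Apoapsis altitude = 13286 − 3390 = 9896.1 km.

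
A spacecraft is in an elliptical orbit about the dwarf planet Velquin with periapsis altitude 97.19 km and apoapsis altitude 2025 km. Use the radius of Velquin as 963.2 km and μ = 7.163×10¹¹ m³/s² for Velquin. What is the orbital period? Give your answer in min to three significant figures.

T ≈ 356 min

r_p = 963.2 + 97.19 = 1060.4 km = 1.0604×10⁶ m.
r_a = 963.2 + 2025 = 2988.2 km = 2.9882×10⁶ m.
Semi-major axis a = (r_p + r_a)/2 = (1060.4 + 2988.2)/2 = 2024.3 km = 2.024×10⁶ m.
By Kepler's third law T = 2π√(a³/μ) = 2π × 3.403×10³ = 2.138×10⁴ s.
= 356.4 min.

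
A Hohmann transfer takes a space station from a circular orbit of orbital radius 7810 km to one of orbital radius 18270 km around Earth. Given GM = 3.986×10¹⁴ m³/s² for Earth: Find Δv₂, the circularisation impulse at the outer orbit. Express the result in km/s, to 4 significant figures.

r₁ = 7810 km = 7.810×10⁶ m.
r₂ = 18270 km = 1.827×10⁷ m.
Transfer ellipse a_t = (r₁ + r₂)/2 = 1.304×10⁷ m.
At r₁: circular v_c1 = √(μ/r₁) = 7144 m/s; transfer-perigee v_p = √[μ(2/r₁ − 1/a_t)] = 8456 m/s.
At r₂: circular v_c2 = √(μ/r₂) = 4671 m/s; transfer-apogee v_a = √[μ(2/r₂ − 1/a_t)] = 3615 m/s.
Δv₂ = v_c2 − v_a = 1056 m/s.
= 1.056 km/s.

Δv ≈ 1.056 km/s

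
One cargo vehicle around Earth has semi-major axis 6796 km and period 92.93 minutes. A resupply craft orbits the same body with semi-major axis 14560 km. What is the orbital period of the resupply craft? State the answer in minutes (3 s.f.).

Kepler's third law: T² ∝ a³, so T₂ = T₁ (a₂/a₁)^(3/2).
a₂/a₁ = 2.142, (a₂/a₁)^(3/2) = 3.136.
T₂ = 92.93 × 3.136 = 291.4 minutes.

T₂ ≈ 291 minutes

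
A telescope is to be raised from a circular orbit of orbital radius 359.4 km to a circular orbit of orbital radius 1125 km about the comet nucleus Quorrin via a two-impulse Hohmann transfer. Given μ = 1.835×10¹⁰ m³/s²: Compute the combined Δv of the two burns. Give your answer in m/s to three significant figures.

Δv_total ≈ 91.1 m/s

r₁ = 359.4 km = 3.594×10⁵ m.
r₂ = 1125 km = 1.125×10⁶ m.
Transfer ellipse a_t = (r₁ + r₂)/2 = 7.422×10⁵ m.
At r₁: circular v_c1 = √(μ/r₁) = 226.0 m/s; transfer-periapsis v_p = √[μ(2/r₁ − 1/a_t)] = 278.2 m/s.
Δv₁ = v_p − v_c1 = 52.23 m/s.
At r₂: circular v_c2 = √(μ/r₂) = 127.7 m/s; transfer-apoapsis v_a = √[μ(2/r₂ − 1/a_t)] = 88.87 m/s.
Δv₂ = v_c2 − v_a = 38.84 m/s.
Total Δv = Δv₁ + Δv₂ = 91.08 m/s.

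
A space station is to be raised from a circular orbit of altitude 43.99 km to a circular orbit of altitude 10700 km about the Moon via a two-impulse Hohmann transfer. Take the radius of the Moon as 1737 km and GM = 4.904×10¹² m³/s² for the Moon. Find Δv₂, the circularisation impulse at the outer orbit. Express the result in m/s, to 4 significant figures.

Δv ≈ 313.6 m/s

r₁ = 1737 + 43.99 = 1781.0 km = 1.7810×10⁶ m.
r₂ = 1737 + 10700 = 12437 km = 1.2437×10⁷ m.
Transfer ellipse a_t = (r₁ + r₂)/2 = 7.109×10⁶ m.
At r₁: circular v_c1 = √(μ/r₁) = 1659 m/s; transfer-perilune v_p = √[μ(2/r₁ − 1/a_t)] = 2195 m/s.
At r₂: circular v_c2 = √(μ/r₂) = 627.9 m/s; transfer-apolune v_a = √[μ(2/r₂ − 1/a_t)] = 314.3 m/s.
Δv₂ = v_c2 − v_a = 313.6 m/s.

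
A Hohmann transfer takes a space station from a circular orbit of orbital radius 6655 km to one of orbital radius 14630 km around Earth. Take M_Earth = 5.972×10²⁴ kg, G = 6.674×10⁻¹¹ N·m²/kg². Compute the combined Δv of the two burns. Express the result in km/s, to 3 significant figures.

μ = GM = 6.674×10⁻¹¹ × 5.972×10²⁴ = 3.986×10¹⁴ m³/s².
r₁ = 6655 km = 6.655×10⁶ m.
r₂ = 14630 km = 1.463×10⁷ m.
Transfer ellipse a_t = (r₁ + r₂)/2 = 1.064×10⁷ m.
At r₁: circular v_c1 = √(μ/r₁) = 7739 m/s; transfer-perigee v_p = √[μ(2/r₁ − 1/a_t)] = 9074 m/s.
Δv₁ = v_p − v_c1 = 1335 m/s.
At r₂: circular v_c2 = √(μ/r₂) = 5220 m/s; transfer-apogee v_a = √[μ(2/r₂ − 1/a_t)] = 4127 m/s.
Δv₂ = v_c2 − v_a = 1092 m/s.
Total Δv = Δv₁ + Δv₂ = 2427 m/s = 2.427 km/s.

Δv_total ≈ 2.43 km/s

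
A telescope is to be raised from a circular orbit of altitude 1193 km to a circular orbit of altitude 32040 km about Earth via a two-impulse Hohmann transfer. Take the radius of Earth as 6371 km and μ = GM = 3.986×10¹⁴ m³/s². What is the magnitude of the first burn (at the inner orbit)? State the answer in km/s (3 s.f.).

Δv ≈ 2.12 km/s

r₁ = 6371 + 1193 = 7564.0 km = 7.5640×10⁶ m.
r₂ = 6371 + 32040 = 38411 km = 3.8411×10⁷ m.
Transfer ellipse a_t = (r₁ + r₂)/2 = 2.299×10⁷ m.
At r₁: circular v_c1 = √(μ/r₁) = 7259 m/s; transfer-perigee v_p = √[μ(2/r₁ − 1/a_t)] = 9384 m/s.
Δv₁ = v_p − v_c1 = 2124 m/s.
= 2.124 km/s.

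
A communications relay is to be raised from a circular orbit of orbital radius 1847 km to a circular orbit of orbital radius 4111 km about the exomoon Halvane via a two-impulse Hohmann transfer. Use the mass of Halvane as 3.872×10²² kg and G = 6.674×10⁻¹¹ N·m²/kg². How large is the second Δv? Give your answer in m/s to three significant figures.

Δv ≈ 169 m/s

μ = GM = 6.674×10⁻¹¹ × 3.872×10²² = 2.584×10¹² m³/s².
r₁ = 1847 km = 1.847×10⁶ m.
r₂ = 4111 km = 4.111×10⁶ m.
Transfer ellipse a_t = (r₁ + r₂)/2 = 2.979×10⁶ m.
At r₁: circular v_c1 = √(μ/r₁) = 1183 m/s; transfer-periapsis v_p = √[μ(2/r₁ − 1/a_t)] = 1390 m/s.
At r₂: circular v_c2 = √(μ/r₂) = 792.8 m/s; transfer-apoapsis v_a = √[μ(2/r₂ − 1/a_t)] = 624.3 m/s.
Δv₂ = v_c2 − v_a = 168.6 m/s.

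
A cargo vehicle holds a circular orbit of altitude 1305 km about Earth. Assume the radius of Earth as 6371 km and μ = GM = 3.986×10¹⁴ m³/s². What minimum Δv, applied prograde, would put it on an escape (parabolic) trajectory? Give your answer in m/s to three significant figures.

Δv ≈ 2980 m/s

r = 6371 + 1305 = 7676.0 km = 7.6760×10⁶ m.
Circular speed v_c = √(μ/r) = 7206 m/s.
Escape speed v_esc = √(2μ/r) = √2 × v_c = 10190 m/s.
Δv = v_esc − v_c = 2985 m/s.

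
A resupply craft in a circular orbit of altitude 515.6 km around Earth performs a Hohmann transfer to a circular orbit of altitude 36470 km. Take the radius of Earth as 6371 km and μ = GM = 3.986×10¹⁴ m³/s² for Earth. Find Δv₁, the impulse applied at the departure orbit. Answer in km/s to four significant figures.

r₁ = 6371 + 515.6 = 6886.6 km = 6.8866×10⁶ m.
r₂ = 6371 + 36470 = 42841 km = 4.2841×10⁷ m.
Transfer ellipse a_t = (r₁ + r₂)/2 = 2.486×10⁷ m.
At r₁: circular v_c1 = √(μ/r₁) = 7608 m/s; transfer-perigee v_p = √[μ(2/r₁ − 1/a_t)] = 9986 m/s.
Δv₁ = v_p − v_c1 = 2379 m/s.
= 2.379 km/s.

Δv ≈ 2.379 km/s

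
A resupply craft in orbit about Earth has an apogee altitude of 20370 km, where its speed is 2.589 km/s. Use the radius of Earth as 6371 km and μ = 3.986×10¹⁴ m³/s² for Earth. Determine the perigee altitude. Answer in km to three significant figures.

perigee altitude ≈ 1390 km

r_a = 6371 + 20370 = 26741 km = 2.674×10⁷ m.
Specific energy ε = v²/2 − μ/r = -1.155×10⁷ J/kg, so a = −μ/(2ε) = 1.725×10⁷ m.
The apsides satisfy r_p + r_a = 2a, so the perigee radius is 2a − r_a = 7.756×10⁶ m = 7756.4 km.
Perigee altitude = 7756.4 − 6371 = 1385.4 km.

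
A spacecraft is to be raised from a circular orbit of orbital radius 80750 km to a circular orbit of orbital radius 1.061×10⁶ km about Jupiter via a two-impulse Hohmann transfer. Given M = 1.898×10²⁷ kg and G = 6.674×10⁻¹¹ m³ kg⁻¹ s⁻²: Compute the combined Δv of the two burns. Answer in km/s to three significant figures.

Δv_total ≈ 21.2 km/s

μ = GM = 6.674×10⁻¹¹ × 1.898×10²⁷ = 1.267×10¹⁷ m³/s².
r₁ = 80750 km = 8.075×10⁷ m.
r₂ = 1.061×10⁶ km = 1.061×10⁹ m.
Transfer ellipse a_t = (r₁ + r₂)/2 = 5.709×10⁸ m.
At r₁: circular v_c1 = √(μ/r₁) = 39610 m/s; transfer-perijove v_p = √[μ(2/r₁ − 1/a_t)] = 54000 m/s.
Δv₁ = v_p − v_c1 = 14390 m/s.
At r₂: circular v_c2 = √(μ/r₂) = 10930 m/s; transfer-apojove v_a = √[μ(2/r₂ − 1/a_t)] = 4109 m/s.
Δv₂ = v_c2 − v_a = 6817 m/s.
Total Δv = Δv₁ + Δv₂ = 21210 m/s = 21.21 km/s.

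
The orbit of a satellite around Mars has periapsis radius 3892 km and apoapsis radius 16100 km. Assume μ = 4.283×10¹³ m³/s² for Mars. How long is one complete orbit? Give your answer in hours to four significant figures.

T ≈ 8.428 hours

Semi-major axis a = (r_p + r_a)/2 = (3892.0 + 16100)/2 = 9996.0 km = 9.996×10⁶ m.
By Kepler's third law T = 2π√(a³/μ) = 2π × 4.829×10³ = 3.034×10⁴ s.
= 8.428 hours.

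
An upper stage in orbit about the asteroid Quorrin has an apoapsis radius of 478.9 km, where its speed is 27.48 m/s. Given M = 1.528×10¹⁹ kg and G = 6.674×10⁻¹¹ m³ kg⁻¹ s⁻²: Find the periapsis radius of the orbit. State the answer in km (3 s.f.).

periapsis radius ≈ 103 km

μ = GM = 6.674×10⁻¹¹ × 1.528×10¹⁹ = 1.020×10⁹ m³/s².
r_a = 4.789×10⁵ m.
Specific energy ε = v²/2 − μ/r = -1.752×10³ J/kg, so a = −μ/(2ε) = 2.911×10⁵ m.
The apsides satisfy r_p + r_a = 2a, so the periapsis radius is 2a − r_a = 1.032×10⁵ m = 103.22 km.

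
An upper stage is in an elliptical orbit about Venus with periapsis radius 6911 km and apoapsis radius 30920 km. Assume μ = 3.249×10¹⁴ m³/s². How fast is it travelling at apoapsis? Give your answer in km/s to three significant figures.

v ≈ 1.96 km/s

Semi-major axis a = (r_p + r_a)/2 = 18916 km = 1.892×10⁷ m.
Vis-viva: v² = μ(2/r − 1/a) = 3.249×10¹⁴ × (6.468×10⁻⁸ − 5.287×10⁻⁸) = 3.839×10⁶ m²/s².
v = 1959 m/s = 1.959 km/s.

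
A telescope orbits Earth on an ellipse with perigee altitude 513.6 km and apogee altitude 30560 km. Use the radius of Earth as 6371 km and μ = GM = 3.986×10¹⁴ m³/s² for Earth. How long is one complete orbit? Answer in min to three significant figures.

r_p = 6371 + 513.6 = 6884.6 km = 6.8846×10⁶ m.
r_a = 6371 + 30560 = 36931 km = 3.6931×10⁷ m.
Semi-major axis a = (r_p + r_a)/2 = (6884.6 + 36931)/2 = 21908 km = 2.191×10⁷ m.
By Kepler's third law T = 2π√(a³/μ) = 2π × 5.136×10³ = 3.227×10⁴ s.
= 537.8 min.

T ≈ 538 min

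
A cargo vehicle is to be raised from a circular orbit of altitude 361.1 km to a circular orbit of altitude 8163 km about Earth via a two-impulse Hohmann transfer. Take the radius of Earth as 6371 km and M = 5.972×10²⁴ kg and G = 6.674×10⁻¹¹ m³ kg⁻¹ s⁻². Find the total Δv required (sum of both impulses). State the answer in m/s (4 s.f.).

μ = GM = 6.674×10⁻¹¹ × 5.972×10²⁴ = 3.986×10¹⁴ m³/s².
r₁ = 6371 + 361.1 = 6732.1 km = 6.7321×10⁶ m.
r₂ = 6371 + 8163 = 14534 km = 1.4534×10⁷ m.
Transfer ellipse a_t = (r₁ + r₂)/2 = 1.063×10⁷ m.
At r₁: circular v_c1 = √(μ/r₁) = 7694 m/s; transfer-perigee v_p = √[μ(2/r₁ − 1/a_t)] = 8996 m/s.
Δv₁ = v_p − v_c1 = 1301 m/s.
At r₂: circular v_c2 = √(μ/r₂) = 5237 m/s; transfer-apogee v_a = √[μ(2/r₂ − 1/a_t)] = 4167 m/s.
Δv₂ = v_c2 − v_a = 1070 m/s.
Total Δv = Δv₁ + Δv₂ = 2371 m/s.

Δv_total ≈ 2371 m/s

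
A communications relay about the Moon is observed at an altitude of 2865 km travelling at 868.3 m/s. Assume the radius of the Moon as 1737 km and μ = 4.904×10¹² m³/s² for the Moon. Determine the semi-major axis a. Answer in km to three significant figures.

r = 1737 + 2865 = 4602.0 km = 4.602×10⁶ m.
Vis-viva rearranged: 1/a = 2/r − v²/μ = 4.346×10⁻⁷ − 1.537×10⁻⁷ = 2.809×10⁻⁷ m⁻¹.
a = 3.561×10⁶ m = 3560.6 km.

a ≈ 3560 km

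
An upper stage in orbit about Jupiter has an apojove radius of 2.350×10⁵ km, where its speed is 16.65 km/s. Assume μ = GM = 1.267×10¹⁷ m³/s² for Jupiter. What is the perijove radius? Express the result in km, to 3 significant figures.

r_a = 2.350×10⁸ m.
Specific energy ε = v²/2 − μ/r = -4.005×10⁸ J/kg, so a = −μ/(2ε) = 1.582×10⁸ m.
The apsides satisfy r_p + r_a = 2a, so the perijove radius is 2a − r_a = 8.132×10⁷ m = 81325 km.

perijove radius ≈ 81300 km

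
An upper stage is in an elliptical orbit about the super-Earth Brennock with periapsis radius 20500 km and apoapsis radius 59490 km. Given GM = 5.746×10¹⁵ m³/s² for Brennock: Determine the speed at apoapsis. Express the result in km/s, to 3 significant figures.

Semi-major axis a = (r_p + r_a)/2 = 39995 km = 4.000×10⁷ m.
Vis-viva: v² = μ(2/r − 1/a) = 5.746×10¹⁵ × (3.362×10⁻⁸ − 2.500×10⁻⁸) = 4.951×10⁷ m²/s².
v = 7036 m/s = 7.036 km/s.

v ≈ 7.04 km/s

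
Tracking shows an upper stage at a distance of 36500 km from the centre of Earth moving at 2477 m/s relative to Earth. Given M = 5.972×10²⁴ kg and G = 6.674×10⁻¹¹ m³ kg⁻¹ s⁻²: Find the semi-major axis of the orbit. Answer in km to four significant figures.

μ = GM = 6.674×10⁻¹¹ × 5.972×10²⁴ = 3.986×10¹⁴ m³/s².
r = 3.650×10⁷ m.
Vis-viva rearranged: 1/a = 2/r − v²/μ = 5.479×10⁻⁸ − 1.539×10⁻⁸ = 3.940×10⁻⁸ m⁻¹.
a = 2.538×10⁷ m = 25380 km.

a ≈ 25380 km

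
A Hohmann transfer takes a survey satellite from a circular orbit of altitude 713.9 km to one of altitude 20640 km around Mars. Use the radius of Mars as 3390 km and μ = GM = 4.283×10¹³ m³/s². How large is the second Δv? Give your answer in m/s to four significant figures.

Δv ≈ 613.9 m/s

r₁ = 3390 + 713.9 = 4103.9 km = 4.1039×10⁶ m.
r₂ = 3390 + 20640 = 24030 km = 2.4030×10⁷ m.
Transfer ellipse a_t = (r₁ + r₂)/2 = 1.407×10⁷ m.
At r₁: circular v_c1 = √(μ/r₁) = 3231 m/s; transfer-periapsis v_p = √[μ(2/r₁ − 1/a_t)] = 4222 m/s.
At r₂: circular v_c2 = √(μ/r₂) = 1335 m/s; transfer-apoapsis v_a = √[μ(2/r₂ − 1/a_t)] = 721.1 m/s.
Δv₂ = v_c2 − v_a = 613.9 m/s.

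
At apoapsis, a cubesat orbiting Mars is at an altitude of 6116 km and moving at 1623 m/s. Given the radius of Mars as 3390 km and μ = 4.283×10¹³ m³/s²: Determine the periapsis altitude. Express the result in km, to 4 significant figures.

periapsis altitude ≈ 536.6 km

r_a = 3390 + 6116 = 9506.0 km = 9.506×10⁶ m.
Specific energy ε = v²/2 − μ/r = -3.189×10⁶ J/kg, so a = −μ/(2ε) = 6.716×10⁶ m.
The apsides satisfy r_p + r_a = 2a, so the periapsis radius is 2a − r_a = 3.927×10⁶ m = 3926.6 km.
Periapsis altitude = 3926.6 − 3390 = 536.60 km.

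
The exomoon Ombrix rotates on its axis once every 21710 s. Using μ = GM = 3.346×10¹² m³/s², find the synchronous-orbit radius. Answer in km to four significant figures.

r_sync ≈ 3418 km

A synchronous orbit has period T, so by Kepler's third law a = (μT²/4π²)^(1/3).
μT²/4π² = 3.346×10¹² × (2.171×10⁴)² / 39.48 = 3.995×10¹⁹ m³.
a = 3.418×10⁶ m = 3418.4 km.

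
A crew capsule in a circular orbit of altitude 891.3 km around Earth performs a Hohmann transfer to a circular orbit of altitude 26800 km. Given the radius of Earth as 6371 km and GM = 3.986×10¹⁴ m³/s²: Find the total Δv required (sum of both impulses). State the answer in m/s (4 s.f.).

r₁ = 6371 + 891.3 = 7262.3 km = 7.2623×10⁶ m.
r₂ = 6371 + 26800 = 33171 km = 3.3171×10⁷ m.
Transfer ellipse a_t = (r₁ + r₂)/2 = 2.022×10⁷ m.
At r₁: circular v_c1 = √(μ/r₁) = 7409 m/s; transfer-perigee v_p = √[μ(2/r₁ − 1/a_t)] = 9490 m/s.
Δv₁ = v_p − v_c1 = 2081 m/s.
At r₂: circular v_c2 = √(μ/r₂) = 3466 m/s; transfer-apogee v_a = √[μ(2/r₂ − 1/a_t)] = 2078 m/s.
Δv₂ = v_c2 − v_a = 1389 m/s.
Total Δv = Δv₁ + Δv₂ = 3470 m/s.

Δv_total ≈ 3470 m/s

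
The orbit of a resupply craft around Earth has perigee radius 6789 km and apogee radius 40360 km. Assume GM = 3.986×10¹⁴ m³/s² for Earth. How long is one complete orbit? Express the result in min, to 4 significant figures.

Semi-major axis a = (r_p + r_a)/2 = (6789.0 + 40360)/2 = 23574 km = 2.357×10⁷ m.
By Kepler's third law T = 2π√(a³/μ) = 2π × 5.733×10³ = 3.602×10⁴ s.
= 600.4 min.

T ≈ 600.4 min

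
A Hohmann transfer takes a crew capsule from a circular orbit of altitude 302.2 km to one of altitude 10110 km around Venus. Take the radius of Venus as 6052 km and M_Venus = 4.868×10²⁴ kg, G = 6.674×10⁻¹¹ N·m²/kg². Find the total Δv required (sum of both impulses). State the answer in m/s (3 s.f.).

Δv_total ≈ 2530 m/s

μ = GM = 6.674×10⁻¹¹ × 4.868×10²⁴ = 3.249×10¹⁴ m³/s².
r₁ = 6052 + 302.2 = 6354.2 km = 6.3542×10⁶ m.
r₂ = 6052 + 10110 = 16162 km = 1.6162×10⁷ m.
Transfer ellipse a_t = (r₁ + r₂)/2 = 1.126×10⁷ m.
At r₁: circular v_c1 = √(μ/r₁) = 7151 m/s; transfer-periapsis v_p = √[μ(2/r₁ − 1/a_t)] = 8567 m/s.
Δv₁ = v_p − v_c1 = 1417 m/s.
At r₂: circular v_c2 = √(μ/r₂) = 4484 m/s; transfer-apoapsis v_a = √[μ(2/r₂ − 1/a_t)] = 3368 m/s.
Δv₂ = v_c2 − v_a = 1115 m/s.
Total Δv = Δv₁ + Δv₂ = 2532 m/s.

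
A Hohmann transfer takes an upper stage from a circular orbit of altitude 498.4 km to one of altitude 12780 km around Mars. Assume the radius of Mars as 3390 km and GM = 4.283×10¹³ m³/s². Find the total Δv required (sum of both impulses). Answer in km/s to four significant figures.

Δv_total ≈ 1.509 km/s

r₁ = 3390 + 498.4 = 3888.4 km = 3.8884×10⁶ m.
r₂ = 3390 + 12780 = 16170 km = 1.6170×10⁷ m.
Transfer ellipse a_t = (r₁ + r₂)/2 = 1.003×10⁷ m.
At r₁: circular v_c1 = √(μ/r₁) = 3319 m/s; transfer-periapsis v_p = √[μ(2/r₁ − 1/a_t)] = 4214 m/s.
Δv₁ = v_p − v_c1 = 895.3 m/s.
At r₂: circular v_c2 = √(μ/r₂) = 1627 m/s; transfer-apoapsis v_a = √[μ(2/r₂ − 1/a_t)] = 1013 m/s.
Δv₂ = v_c2 − v_a = 614.1 m/s.
Total Δv = Δv₁ + Δv₂ = 1509 m/s = 1.509 km/s.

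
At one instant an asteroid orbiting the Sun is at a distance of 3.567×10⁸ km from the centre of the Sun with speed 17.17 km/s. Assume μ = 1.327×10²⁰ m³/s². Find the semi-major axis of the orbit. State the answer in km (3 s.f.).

a ≈ 2.95×10⁸ km

r = 3.567×10¹¹ m.
Vis-viva rearranged: 1/a = 2/r − v²/μ = 5.607×10⁻¹² − 2.222×10⁻¹² = 3.385×10⁻¹² m⁻¹.
a = 2.954×10¹¹ m = 2.9539×10⁸ km.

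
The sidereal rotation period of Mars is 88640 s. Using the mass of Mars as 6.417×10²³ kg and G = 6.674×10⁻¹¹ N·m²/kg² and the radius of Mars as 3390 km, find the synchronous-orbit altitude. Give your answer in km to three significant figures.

μ = GM = 6.674×10⁻¹¹ × 6.417×10²³ = 4.283×10¹³ m³/s².
A synchronous orbit has period T, so by Kepler's third law a = (μT²/4π²)^(1/3).
μT²/4π² = 4.283×10¹³ × (8.864×10⁴)² / 39.48 = 8.524×10²¹ m³.
a = 2.043×10⁷ m = 20427 km.
Altitude h = a − R = 20427 − 3390 = 17037 km.

h_sync ≈ 17000 km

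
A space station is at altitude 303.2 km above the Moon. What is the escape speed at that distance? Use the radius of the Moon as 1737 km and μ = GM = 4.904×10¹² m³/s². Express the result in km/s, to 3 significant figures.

r = 1737 + 303.2 = 2040.2 km = 2.0402×10⁶ m.
Escape speed v_esc = √(2μ/r) = √(2 × 4.904×10¹² / 2.040×10⁶) = √(4.807×10⁶) = 2193 m/s.
= 2.193 km/s.

v_esc ≈ 2.19 km/s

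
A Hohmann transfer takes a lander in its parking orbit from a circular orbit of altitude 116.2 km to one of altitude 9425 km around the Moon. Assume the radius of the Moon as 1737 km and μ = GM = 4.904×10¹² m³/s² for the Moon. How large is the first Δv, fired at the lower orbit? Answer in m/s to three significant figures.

Δv ≈ 504 m/s

r₁ = 1737 + 116.2 = 1853.2 km = 1.8532×10⁶ m.
r₂ = 1737 + 9425 = 11162 km = 1.1162×10⁷ m.
Transfer ellipse a_t = (r₁ + r₂)/2 = 6.508×10⁶ m.
At r₁: circular v_c1 = √(μ/r₁) = 1627 m/s; transfer-perilune v_p = √[μ(2/r₁ − 1/a_t)] = 2130 m/s.
Δv₁ = v_p − v_c1 = 503.7 m/s.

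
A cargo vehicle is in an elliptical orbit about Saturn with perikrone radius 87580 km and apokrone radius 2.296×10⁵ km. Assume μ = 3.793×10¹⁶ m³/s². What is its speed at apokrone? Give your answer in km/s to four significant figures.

Semi-major axis a = (r_p + r_a)/2 = 1.5859×10⁵ km = 1.586×10⁸ m.
Vis-viva: v² = μ(2/r − 1/a) = 3.793×10¹⁶ × (8.711×10⁻⁹ − 6.306×10⁻⁹) = 9.123×10⁷ m²/s².
v = 9551 m/s = 9.551 km/s.

v ≈ 9.551 km/s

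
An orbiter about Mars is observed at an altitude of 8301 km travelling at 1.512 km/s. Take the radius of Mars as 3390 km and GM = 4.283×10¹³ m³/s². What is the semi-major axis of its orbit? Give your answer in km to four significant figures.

a ≈ 8497 km

r = 3390 + 8301 = 11691 km = 1.169×10⁷ m.
Vis-viva rearranged: 1/a = 2/r − v²/μ = 1.711×10⁻⁷ − 5.338×10⁻⁸ = 1.177×10⁻⁷ m⁻¹.
a = 8.497×10⁶ m = 8496.6 km.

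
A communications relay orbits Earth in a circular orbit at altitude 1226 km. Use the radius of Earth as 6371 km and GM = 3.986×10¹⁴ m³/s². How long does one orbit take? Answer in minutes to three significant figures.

T ≈ 110 minutes

r = 6371 + 1226 = 7597.0 km = 7.5970×10⁶ m.
Kepler's third law: T = 2π√(r³/μ) = 2π√((7.597×10⁶)³ / 3.986×10¹⁴).
r³/μ = 1.100×10⁶ s², so T = 2π × 1.049×10³ = 6.590×10³ s.
Converting: 6.590×10³ s ÷ 60.00 = 109.8 minutes.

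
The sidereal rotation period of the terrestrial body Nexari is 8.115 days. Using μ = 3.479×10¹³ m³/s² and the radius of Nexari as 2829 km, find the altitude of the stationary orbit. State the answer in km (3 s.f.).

h_sync ≈ 72800 km

T = 8.115 days = 7.011×10⁵ s.
A synchronous orbit has period T, so by Kepler's third law a = (μT²/4π²)^(1/3).
μT²/4π² = 3.479×10¹³ × (7.011×10⁵)² / 39.48 = 4.332×10²³ m³.
a = 7.567×10⁷ m = 75666 km.
Altitude h = a − R = 75666 − 2829 = 72837 km.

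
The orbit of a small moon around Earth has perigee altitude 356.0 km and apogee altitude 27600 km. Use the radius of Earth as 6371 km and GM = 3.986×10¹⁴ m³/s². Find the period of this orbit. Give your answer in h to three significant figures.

r_p = 6371 + 356.0 = 6727.0 km = 6.7270×10⁶ m.
r_a = 6371 + 27600 = 33971 km = 3.3971×10⁷ m.
Semi-major axis a = (r_p + r_a)/2 = (6727.0 + 33971)/2 = 20349 km = 2.035×10⁷ m.
By Kepler's third law T = 2π√(a³/μ) = 2π × 4.598×10³ = 2.889×10⁴ s.
= 8.025 h.

T ≈ 8.02 h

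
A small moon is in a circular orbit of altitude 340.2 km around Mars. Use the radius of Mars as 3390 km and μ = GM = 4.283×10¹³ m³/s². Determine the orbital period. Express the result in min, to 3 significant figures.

r = 3390 + 340.2 = 3730.2 km = 3.7302×10⁶ m.
Kepler's third law: T = 2π√(r³/μ) = 2π√((3.730×10⁶)³ / 4.283×10¹³).
r³/μ = 1.212×10⁶ s², so T = 2π × 1.101×10³ = 6.917×10³ s.
Converting: 6.917×10³ s ÷ 60.00 = 115.3 min.

T ≈ 115 min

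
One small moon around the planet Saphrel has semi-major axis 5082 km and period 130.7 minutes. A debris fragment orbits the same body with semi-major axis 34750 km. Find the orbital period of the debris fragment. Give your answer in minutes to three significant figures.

T₂ ≈ 2340 minutes

Kepler's third law: T² ∝ a³, so T₂ = T₁ (a₂/a₁)^(3/2).
a₂/a₁ = 6.838, (a₂/a₁)^(3/2) = 17.88.
T₂ = 130.7 × 17.88 = 2337 minutes.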